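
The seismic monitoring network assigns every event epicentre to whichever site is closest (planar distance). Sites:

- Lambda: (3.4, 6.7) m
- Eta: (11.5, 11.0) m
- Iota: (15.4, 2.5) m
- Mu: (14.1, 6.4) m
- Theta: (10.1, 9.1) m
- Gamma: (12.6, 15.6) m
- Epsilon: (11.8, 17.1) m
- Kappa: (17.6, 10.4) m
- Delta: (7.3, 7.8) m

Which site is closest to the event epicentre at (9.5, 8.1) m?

Theta

Squared distances to each site:
Lambda: 39.170; Eta: 12.410; Iota: 66.170; Mu: 24.050; Theta: 1.360; Gamma: 65.860; Epsilon: 86.290; Kappa: 70.900; Delta: 4.930.
Minimum at Theta.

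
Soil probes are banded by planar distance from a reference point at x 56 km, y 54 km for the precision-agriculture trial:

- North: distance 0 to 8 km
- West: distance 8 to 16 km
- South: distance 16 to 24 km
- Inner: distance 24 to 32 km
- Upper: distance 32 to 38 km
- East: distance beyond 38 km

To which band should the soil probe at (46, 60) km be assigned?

Distance = √((46−56)² + (60−54)²) = √(100.000 + 36.000) = 11.662 km.
8 ≤ 11.662 < 16 → West.

West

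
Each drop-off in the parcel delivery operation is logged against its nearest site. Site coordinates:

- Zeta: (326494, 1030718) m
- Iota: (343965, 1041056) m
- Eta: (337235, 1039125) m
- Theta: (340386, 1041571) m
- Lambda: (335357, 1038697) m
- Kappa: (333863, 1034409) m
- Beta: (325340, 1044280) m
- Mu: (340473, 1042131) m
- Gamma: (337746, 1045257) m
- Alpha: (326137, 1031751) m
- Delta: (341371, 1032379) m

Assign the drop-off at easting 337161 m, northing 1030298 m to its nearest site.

Squared distances to each site:
Zeta: 113961289.000; Iota: 162028980.000; Eta: 77921405.000; Theta: 137481154.000; Lambda: 73797617.000; Kappa: 27777125.000; Beta: 335232365.000; Mu: 150989233.000; Gamma: 224113906.000; Alpha: 123639785.000; Delta: 22054661.000.
Minimum at Delta.

Delta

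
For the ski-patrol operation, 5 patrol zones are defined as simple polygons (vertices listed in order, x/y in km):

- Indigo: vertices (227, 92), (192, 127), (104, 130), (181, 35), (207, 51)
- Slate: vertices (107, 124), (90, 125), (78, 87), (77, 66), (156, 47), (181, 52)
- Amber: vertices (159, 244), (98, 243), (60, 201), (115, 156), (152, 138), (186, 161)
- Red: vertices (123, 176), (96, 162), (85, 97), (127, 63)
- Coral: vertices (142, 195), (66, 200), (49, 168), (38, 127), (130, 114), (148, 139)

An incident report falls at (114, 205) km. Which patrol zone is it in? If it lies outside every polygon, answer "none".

Amber

Cast a ray rightward from (114, 205). For each polygon, the edges (by vertex number in listed order) whose endpoints lie on opposite sides of y = 205, where each meets that height, and whether that is right or left of the point:
Indigo: no edge straddles that height → 0 crossings.
Slate: no edge straddles that height → 0 crossings.
Amber: 2–3 at x≈63.6 (left), 6–1 at x≈171.7 (right) → 1 crossing.
Red: no edge straddles that height → 0 crossings.
Coral: no edge straddles that height → 0 crossings.
Only Amber has an odd count, so the point is inside Amber.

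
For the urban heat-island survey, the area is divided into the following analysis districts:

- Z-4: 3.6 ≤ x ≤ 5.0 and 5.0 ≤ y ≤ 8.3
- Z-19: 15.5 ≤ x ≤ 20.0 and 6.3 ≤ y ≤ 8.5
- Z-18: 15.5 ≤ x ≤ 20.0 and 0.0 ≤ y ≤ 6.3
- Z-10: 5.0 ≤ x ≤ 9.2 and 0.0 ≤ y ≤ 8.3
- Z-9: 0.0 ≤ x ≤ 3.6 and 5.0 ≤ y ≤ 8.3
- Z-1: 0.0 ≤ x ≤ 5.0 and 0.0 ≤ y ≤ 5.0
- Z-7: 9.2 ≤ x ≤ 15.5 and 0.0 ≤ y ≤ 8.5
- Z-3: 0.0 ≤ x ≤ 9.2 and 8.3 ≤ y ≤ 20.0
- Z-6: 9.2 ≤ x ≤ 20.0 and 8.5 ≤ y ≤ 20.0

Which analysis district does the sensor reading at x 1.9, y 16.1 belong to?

Z-3

The point has x = 1.9 and y = 16.1.
Only Z-3 satisfies 0.0 ≤ x ≤ 9.2 and 8.3 ≤ y ≤ 20.0.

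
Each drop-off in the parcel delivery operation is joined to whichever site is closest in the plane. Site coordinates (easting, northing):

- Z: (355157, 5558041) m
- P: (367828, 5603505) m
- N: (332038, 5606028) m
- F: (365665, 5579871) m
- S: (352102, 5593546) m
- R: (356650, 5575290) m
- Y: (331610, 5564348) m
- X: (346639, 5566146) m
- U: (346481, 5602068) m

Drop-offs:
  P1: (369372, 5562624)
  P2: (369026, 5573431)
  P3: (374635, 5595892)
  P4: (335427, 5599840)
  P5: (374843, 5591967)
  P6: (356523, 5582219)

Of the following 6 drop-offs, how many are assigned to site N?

1

P1 → Z
P2 → F
P3 → P
P4 → N
P5 → P
P6 → R
1 of the 6 goes to N.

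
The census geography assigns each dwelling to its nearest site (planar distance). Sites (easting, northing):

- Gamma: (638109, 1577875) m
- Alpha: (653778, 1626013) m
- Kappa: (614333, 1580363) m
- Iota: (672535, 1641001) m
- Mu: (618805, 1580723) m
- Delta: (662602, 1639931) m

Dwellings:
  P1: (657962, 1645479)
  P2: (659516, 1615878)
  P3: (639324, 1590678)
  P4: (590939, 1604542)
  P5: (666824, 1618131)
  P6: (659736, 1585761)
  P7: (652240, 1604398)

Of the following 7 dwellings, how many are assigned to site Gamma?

2

P1 → Delta
P2 → Alpha
P3 → Gamma
P4 → Kappa
P5 → Alpha
P6 → Gamma
P7 → Alpha
2 of the 7 go to Gamma.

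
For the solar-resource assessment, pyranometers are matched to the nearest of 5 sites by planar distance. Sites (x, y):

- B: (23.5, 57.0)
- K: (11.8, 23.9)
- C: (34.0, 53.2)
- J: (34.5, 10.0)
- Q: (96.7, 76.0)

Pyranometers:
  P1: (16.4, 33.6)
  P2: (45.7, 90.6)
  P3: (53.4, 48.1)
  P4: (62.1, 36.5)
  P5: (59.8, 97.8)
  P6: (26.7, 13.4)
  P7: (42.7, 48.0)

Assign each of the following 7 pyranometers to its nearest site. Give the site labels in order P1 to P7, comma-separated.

P1 → K (d²=115.25)
P2 → C (d²=1535.65)
P3 → C (d²=402.37)
P4 → C (d²=1068.50)
P5 → Q (d²=1836.85)
P6 → J (d²=72.40)
P7 → C (d²=102.73)

K, C, C, C, Q, J, C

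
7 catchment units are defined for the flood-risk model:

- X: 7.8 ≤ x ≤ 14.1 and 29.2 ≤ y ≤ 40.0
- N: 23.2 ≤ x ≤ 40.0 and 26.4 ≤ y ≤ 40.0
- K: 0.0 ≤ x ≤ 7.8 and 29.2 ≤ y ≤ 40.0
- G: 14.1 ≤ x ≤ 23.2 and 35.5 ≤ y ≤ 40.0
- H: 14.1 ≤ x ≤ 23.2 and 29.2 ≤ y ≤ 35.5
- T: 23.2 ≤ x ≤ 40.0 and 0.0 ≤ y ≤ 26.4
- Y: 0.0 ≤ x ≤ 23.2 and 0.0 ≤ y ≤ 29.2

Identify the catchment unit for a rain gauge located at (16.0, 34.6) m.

The point has x = 16.0 and y = 34.6.
Only H satisfies 14.1 ≤ x ≤ 23.2 and 29.2 ≤ y ≤ 35.5.

H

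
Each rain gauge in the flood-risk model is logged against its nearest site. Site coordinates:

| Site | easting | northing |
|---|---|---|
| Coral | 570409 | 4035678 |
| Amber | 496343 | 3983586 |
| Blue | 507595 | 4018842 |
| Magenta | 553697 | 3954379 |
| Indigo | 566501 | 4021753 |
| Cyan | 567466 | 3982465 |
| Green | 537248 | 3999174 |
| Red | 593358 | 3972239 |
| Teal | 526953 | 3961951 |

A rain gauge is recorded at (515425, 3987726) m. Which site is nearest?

Amber

Squared distances to each site:
Coral: 5322634560.000; Amber: 381262324.000; Blue: 1029514356.000; Magenta: 2576768393.000; Indigo: 3766594505.000; Cyan: 2735943802.000; Green: 607300033.000; Red: 6313399658.000; Teal: 797245409.000.
Minimum at Amber.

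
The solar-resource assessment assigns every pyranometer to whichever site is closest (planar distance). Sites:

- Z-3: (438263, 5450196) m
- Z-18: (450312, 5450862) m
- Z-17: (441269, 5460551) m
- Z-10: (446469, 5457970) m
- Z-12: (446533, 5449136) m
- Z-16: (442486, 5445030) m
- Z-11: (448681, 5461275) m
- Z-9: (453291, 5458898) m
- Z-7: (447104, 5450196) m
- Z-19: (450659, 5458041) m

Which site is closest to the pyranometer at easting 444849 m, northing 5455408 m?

Z-10

Squared distances to each site:
Z-3: 70540340.000; Z-18: 50510485.000; Z-17: 39266849.000; Z-10: 9188244.000; Z-12: 42173840.000; Z-16: 113286653.000; Z-11: 49105913.000; Z-9: 83447464.000; Z-7: 32249969.000; Z-19: 40688789.000.
Minimum at Z-10.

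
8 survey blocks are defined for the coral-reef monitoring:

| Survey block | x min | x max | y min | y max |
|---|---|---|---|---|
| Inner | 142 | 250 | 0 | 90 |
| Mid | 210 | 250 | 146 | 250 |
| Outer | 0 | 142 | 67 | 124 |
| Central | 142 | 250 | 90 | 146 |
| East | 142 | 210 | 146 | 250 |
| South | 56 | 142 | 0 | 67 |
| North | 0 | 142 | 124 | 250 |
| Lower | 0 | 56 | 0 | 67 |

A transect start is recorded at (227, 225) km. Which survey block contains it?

The point has x = 227 and y = 225.
Only Mid satisfies 210 ≤ x ≤ 250 and 146 ≤ y ≤ 250.

Mid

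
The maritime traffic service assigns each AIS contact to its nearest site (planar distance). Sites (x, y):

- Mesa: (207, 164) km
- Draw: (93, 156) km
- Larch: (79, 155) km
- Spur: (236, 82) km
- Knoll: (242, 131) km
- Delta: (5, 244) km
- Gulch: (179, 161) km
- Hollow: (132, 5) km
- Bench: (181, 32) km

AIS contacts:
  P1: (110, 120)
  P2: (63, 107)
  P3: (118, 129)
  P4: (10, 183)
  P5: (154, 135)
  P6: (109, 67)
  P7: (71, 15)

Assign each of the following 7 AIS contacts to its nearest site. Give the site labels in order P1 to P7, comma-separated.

P1 → Draw (d²=1585.00)
P2 → Larch (d²=2560.00)
P3 → Draw (d²=1354.00)
P4 → Delta (d²=3746.00)
P5 → Gulch (d²=1301.00)
P6 → Hollow (d²=4373.00)
P7 → Hollow (d²=3821.00)

Draw, Larch, Draw, Delta, Gulch, Hollow, Hollow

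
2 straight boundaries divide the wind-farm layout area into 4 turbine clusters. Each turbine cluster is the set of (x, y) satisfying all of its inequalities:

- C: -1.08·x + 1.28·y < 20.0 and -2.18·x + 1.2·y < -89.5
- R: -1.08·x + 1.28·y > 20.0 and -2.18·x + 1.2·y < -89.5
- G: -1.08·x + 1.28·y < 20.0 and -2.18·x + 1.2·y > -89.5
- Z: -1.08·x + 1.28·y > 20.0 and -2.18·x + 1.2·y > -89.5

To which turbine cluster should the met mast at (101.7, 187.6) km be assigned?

Z

-1.08·101.7 + 1.28·187.6 = 130.292, which is > 20.0
-2.18·101.7 + 1.2·187.6 = 3.414, which is > -89.5
This sign pattern matches Z.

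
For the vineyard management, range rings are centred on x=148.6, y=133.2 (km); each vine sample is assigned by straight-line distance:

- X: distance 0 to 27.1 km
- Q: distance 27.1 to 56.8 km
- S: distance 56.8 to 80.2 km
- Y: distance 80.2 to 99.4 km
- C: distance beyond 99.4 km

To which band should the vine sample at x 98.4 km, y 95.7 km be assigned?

Distance = √((98.4−148.6)² + (95.7−133.2)²) = √(2520.040 + 1406.250) = 62.660 km.
56.8 ≤ 62.660 < 80.2 → S.

S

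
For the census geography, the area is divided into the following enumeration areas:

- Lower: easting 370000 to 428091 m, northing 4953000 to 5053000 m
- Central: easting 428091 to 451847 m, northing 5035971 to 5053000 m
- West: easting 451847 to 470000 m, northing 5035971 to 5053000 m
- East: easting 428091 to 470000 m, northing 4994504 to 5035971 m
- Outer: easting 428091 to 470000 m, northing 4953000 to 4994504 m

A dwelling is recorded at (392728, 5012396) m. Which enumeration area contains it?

The point has easting = 392728 and northing = 5012396.
Only Lower satisfies 370000 ≤ easting ≤ 428091 and 4953000 ≤ northing ≤ 5053000.

Lower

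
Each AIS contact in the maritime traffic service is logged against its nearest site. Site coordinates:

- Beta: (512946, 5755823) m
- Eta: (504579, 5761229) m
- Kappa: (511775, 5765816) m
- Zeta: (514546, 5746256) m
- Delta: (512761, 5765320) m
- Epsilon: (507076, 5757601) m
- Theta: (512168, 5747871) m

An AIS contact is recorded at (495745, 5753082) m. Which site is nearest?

Squared distances to each site:
Beta: 303387482.000; Eta: 144413165.000; Kappa: 419115656.000; Zeta: 400071877.000; Delta: 439312900.000; Epsilon: 148812922.000; Theta: 296869450.000.
Minimum at Eta.

Eta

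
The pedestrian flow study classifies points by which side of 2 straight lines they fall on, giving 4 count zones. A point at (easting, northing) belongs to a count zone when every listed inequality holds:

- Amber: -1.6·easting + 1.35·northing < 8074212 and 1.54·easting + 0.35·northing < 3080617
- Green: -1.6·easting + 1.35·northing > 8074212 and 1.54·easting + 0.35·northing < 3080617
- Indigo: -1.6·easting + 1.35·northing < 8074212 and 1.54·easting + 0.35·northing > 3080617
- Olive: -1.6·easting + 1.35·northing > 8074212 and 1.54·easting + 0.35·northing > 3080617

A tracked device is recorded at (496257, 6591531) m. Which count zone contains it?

Green

-1.6·496257 + 1.35·6591531 = 8104555.650, which is > 8074212
1.54·496257 + 0.35·6591531 = 3071271.630, which is < 3080617
This sign pattern matches Green.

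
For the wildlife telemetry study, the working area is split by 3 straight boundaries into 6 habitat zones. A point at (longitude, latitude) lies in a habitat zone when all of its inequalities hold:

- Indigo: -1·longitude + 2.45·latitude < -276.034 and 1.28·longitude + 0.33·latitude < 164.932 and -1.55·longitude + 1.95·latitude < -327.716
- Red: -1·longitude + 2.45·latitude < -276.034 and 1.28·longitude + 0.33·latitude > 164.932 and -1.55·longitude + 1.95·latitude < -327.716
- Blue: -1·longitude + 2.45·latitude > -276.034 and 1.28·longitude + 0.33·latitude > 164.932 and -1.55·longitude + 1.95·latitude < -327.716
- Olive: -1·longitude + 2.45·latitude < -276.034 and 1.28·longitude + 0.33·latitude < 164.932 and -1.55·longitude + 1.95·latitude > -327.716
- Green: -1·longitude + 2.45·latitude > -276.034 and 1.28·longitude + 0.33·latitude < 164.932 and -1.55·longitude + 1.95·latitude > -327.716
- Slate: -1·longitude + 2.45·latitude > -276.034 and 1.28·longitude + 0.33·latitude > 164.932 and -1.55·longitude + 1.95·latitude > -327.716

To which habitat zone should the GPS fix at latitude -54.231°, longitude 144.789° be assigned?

-1·144.789 + 2.45·-54.231 = -277.655, which is < -276.034
1.28·144.789 + 0.33·-54.231 = 167.434, which is > 164.932
-1.55·144.789 + 1.95·-54.231 = -330.173, which is < -327.716
This sign pattern matches Red.

Red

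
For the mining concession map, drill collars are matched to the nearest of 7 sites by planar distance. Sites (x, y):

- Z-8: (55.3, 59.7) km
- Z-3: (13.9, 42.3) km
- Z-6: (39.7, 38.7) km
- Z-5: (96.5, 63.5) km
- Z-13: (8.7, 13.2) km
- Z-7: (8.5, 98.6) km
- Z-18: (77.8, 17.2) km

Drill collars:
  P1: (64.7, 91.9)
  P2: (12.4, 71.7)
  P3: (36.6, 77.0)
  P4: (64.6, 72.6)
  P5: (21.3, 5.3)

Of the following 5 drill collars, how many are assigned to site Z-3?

P1 → Z-8
P2 → Z-7
P3 → Z-8
P4 → Z-8
P5 → Z-13
0 of the 5 go to Z-3.

0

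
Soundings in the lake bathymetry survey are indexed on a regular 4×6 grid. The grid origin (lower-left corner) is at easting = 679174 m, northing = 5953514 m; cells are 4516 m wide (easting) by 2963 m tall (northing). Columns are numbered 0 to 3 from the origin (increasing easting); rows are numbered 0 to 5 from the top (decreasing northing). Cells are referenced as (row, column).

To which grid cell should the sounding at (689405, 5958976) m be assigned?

Column index: ⌊(689405 − 679174) / 4516⌋ = ⌊2.266⌋ = 2
Row offset from origin: ⌊(5958976 − 5953514) / 2963⌋ = ⌊1.843⌋ = 1 → row 4 (counted from top)

(4, 2)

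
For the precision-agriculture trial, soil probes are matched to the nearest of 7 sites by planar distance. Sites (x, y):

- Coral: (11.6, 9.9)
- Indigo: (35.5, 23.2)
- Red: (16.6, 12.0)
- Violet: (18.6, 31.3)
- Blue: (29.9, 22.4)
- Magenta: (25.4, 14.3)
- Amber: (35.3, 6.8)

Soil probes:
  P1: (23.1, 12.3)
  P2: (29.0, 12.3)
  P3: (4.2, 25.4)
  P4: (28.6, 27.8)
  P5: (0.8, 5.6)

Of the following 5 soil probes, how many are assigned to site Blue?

1

P1 → Magenta
P2 → Magenta
P3 → Violet
P4 → Blue
P5 → Coral
1 of the 5 goes to Blue.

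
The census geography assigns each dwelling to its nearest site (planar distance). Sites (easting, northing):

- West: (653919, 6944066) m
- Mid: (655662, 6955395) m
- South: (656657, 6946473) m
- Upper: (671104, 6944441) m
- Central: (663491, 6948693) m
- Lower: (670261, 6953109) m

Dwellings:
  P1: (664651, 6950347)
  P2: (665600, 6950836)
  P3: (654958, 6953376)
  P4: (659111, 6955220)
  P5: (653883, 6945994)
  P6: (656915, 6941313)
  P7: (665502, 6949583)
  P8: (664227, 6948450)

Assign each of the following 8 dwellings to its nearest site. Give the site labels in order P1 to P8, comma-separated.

P1 → Central (d²=4081316.00)
P2 → Central (d²=9040330.00)
P3 → Mid (d²=4571977.00)
P4 → Mid (d²=11926226.00)
P5 → West (d²=3718480.00)
P6 → West (d²=16555025.00)
P7 → Central (d²=4836221.00)
P8 → Central (d²=600745.00)

Central, Central, Mid, Mid, West, West, Central, Central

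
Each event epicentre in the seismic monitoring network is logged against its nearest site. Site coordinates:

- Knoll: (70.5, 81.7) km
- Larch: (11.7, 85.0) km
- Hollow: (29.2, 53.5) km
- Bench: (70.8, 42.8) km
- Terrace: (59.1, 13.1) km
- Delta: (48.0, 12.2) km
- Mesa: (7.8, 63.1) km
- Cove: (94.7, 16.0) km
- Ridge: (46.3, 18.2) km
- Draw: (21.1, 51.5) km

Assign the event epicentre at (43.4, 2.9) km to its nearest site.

Squared distances to each site:
Knoll: 6943.850; Larch: 7745.300; Hollow: 2762.000; Bench: 2342.770; Terrace: 350.530; Delta: 107.650; Mesa: 4891.400; Cove: 2803.300; Ridge: 242.500; Draw: 2859.250.
Minimum at Delta.

Delta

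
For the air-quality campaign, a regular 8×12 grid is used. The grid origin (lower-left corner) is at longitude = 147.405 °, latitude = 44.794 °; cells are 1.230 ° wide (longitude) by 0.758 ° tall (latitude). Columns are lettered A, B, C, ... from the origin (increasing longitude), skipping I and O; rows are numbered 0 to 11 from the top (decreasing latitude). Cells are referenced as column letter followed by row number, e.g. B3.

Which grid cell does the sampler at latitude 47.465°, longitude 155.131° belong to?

Column index: ⌊(155.131 − 147.405) / 1.230⌋ = ⌊6.281⌋ = 6 → column G
Row offset from origin: ⌊(47.465 − 44.794) / 0.758⌋ = ⌊3.524⌋ = 3 → row 8 (counted from top)

G8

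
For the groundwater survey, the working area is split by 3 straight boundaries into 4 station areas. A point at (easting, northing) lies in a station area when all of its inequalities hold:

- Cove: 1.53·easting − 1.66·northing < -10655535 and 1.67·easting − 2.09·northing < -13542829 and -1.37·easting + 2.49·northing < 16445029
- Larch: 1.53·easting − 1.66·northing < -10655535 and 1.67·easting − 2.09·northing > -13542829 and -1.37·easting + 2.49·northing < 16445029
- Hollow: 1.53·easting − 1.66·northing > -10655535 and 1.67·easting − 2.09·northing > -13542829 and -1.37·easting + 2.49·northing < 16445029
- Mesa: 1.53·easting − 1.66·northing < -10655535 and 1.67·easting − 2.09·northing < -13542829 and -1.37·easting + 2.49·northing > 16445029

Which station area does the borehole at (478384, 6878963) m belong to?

Mesa

1.53·478384 − 1.66·6878963 = -10687151.060, which is < -10655535
1.67·478384 − 2.09·6878963 = -13578131.390, which is < -13542829
-1.37·478384 + 2.49·6878963 = 16473231.790, which is > 16445029
This sign pattern matches Mesa.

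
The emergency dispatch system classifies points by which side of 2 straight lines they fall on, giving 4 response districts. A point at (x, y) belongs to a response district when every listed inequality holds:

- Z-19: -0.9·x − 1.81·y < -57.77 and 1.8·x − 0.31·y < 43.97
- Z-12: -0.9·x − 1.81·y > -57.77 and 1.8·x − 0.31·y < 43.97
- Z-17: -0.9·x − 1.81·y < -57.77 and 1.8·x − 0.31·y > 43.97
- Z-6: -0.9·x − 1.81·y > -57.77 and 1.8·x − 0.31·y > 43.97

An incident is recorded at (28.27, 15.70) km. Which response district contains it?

-0.9·28.27 − 1.81·15.70 = -53.860, which is > -57.77
1.8·28.27 − 0.31·15.70 = 46.019, which is > 43.97
This sign pattern matches Z-6.

Z-6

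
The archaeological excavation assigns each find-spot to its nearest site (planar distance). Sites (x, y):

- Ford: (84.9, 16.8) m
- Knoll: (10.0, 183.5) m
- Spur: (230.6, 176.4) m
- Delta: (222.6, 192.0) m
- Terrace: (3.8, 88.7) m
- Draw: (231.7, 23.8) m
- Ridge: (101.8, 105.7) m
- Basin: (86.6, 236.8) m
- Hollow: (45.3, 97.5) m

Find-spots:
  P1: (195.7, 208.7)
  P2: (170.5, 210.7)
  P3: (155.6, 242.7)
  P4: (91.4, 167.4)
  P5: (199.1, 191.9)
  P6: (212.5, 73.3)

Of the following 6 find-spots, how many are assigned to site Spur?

0

P1 → Delta
P2 → Delta
P3 → Basin
P4 → Ridge
P5 → Delta
P6 → Draw
0 of the 6 go to Spur.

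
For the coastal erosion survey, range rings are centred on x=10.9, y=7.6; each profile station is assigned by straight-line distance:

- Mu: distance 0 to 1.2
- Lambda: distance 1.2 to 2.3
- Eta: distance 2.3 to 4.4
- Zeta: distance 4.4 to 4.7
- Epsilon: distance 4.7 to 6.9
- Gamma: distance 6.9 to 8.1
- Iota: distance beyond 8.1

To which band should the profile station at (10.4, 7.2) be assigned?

Distance = √((10.4−10.9)² + (7.2−7.6)²) = √(0.250 + 0.160) = 0.640.
0 ≤ 0.640 < 1.2 → Mu.

Mu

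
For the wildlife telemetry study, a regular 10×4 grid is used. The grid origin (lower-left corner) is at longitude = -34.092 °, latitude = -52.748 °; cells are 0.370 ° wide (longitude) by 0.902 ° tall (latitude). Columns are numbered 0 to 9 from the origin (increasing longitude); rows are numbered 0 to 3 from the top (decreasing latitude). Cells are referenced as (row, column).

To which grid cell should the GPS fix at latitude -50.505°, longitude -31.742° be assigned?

(1, 6)

Column index: ⌊(-31.742 − -34.092) / 0.370⌋ = ⌊6.351⌋ = 6
Row offset from origin: ⌊(-50.505 − -52.748) / 0.902⌋ = ⌊2.487⌋ = 2 → row 1 (counted from top)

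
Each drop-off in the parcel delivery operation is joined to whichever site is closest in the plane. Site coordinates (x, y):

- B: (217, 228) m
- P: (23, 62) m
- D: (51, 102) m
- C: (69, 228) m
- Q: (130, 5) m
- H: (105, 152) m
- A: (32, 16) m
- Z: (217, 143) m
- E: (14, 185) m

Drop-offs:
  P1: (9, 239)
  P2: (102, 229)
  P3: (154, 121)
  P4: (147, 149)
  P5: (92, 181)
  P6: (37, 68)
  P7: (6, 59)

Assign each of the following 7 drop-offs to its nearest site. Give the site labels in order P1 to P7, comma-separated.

P1 → E (d²=2941.00)
P2 → C (d²=1090.00)
P3 → H (d²=3362.00)
P4 → H (d²=1773.00)
P5 → H (d²=1010.00)
P6 → P (d²=232.00)
P7 → P (d²=298.00)

E, C, H, H, H, P, P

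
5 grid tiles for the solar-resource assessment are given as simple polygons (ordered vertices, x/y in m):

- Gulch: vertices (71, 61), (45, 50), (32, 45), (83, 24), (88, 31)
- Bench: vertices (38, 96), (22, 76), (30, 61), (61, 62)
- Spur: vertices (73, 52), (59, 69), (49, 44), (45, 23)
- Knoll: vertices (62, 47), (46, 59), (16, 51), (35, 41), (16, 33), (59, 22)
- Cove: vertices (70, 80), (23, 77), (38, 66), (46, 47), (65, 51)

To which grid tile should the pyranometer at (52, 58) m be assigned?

Cove

Cast a ray rightward from (52, 58). For each polygon, the edges (by vertex number in listed order) whose endpoints lie on opposite sides of y = 58, where each meets that height, and whether that is right or left of the point:
Gulch: 1–2 at x≈63.9 (right), 5–1 at x≈72.7 (right) → 2 crossings.
Bench: no edge straddles that height → 0 crossings.
Spur: 1–2 at x≈68.1 (right), 2–3 at x≈54.6 (right) → 2 crossings.
Knoll: 1–2 at x≈47.3 (left), 2–3 at x≈42.2 (left) → 0 crossings.
Cove: 3–4 at x≈41.4 (left), 5–1 at x≈66.2 (right) → 1 crossing.
Only Cove has an odd count, so the point is inside Cove.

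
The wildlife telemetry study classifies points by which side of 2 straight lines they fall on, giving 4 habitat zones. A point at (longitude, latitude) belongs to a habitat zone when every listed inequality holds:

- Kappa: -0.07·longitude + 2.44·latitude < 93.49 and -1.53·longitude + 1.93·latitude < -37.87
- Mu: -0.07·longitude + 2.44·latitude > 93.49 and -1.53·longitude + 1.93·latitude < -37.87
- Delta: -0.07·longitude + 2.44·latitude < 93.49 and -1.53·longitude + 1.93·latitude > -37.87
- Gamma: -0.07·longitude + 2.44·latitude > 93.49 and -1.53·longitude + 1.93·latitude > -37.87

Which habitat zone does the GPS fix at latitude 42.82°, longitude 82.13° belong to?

-0.07·82.13 + 2.44·42.82 = 98.732, which is > 93.49
-1.53·82.13 + 1.93·42.82 = -43.016, which is < -37.87
This sign pattern matches Mu.

Mu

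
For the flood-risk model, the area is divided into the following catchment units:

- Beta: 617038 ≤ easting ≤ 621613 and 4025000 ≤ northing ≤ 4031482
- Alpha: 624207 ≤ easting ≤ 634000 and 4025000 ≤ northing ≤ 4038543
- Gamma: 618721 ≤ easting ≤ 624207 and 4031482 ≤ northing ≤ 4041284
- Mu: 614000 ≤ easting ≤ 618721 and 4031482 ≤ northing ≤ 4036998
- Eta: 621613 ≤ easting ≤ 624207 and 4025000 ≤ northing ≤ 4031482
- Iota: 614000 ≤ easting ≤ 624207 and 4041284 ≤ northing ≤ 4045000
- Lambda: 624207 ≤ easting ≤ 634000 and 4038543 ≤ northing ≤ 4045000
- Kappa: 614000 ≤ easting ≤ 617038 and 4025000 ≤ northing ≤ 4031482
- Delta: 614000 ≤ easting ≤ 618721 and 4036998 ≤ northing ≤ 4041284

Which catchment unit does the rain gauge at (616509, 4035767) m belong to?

The point has easting = 616509 and northing = 4035767.
Only Mu satisfies 614000 ≤ easting ≤ 618721 and 4031482 ≤ northing ≤ 4036998.

Mu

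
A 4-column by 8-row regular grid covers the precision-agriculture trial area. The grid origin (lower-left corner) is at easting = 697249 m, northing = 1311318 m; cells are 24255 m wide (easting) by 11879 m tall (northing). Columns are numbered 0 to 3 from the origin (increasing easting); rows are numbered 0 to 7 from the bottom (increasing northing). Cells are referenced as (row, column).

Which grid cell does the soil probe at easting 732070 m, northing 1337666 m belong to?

Column index: ⌊(732070 − 697249) / 24255⌋ = ⌊1.436⌋ = 1
Row offset from origin: ⌊(1337666 − 1311318) / 11879⌋ = ⌊2.218⌋ = 2 → row 2

(2, 1)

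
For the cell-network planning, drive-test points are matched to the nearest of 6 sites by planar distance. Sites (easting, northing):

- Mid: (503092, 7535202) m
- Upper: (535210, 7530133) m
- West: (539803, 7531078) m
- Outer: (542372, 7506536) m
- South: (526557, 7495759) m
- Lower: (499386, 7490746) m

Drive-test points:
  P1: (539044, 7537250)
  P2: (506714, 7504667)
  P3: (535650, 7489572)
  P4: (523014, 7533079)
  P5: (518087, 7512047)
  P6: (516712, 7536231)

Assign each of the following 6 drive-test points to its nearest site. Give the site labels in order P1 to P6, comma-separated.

P1 → West (d²=38669665.00)
P2 → Lower (d²=247493825.00)
P3 → South (d²=120961618.00)
P4 → Upper (d²=157421332.00)
P5 → South (d²=337039844.00)
P6 → Mid (d²=186563241.00)

West, Lower, South, Upper, South, Mid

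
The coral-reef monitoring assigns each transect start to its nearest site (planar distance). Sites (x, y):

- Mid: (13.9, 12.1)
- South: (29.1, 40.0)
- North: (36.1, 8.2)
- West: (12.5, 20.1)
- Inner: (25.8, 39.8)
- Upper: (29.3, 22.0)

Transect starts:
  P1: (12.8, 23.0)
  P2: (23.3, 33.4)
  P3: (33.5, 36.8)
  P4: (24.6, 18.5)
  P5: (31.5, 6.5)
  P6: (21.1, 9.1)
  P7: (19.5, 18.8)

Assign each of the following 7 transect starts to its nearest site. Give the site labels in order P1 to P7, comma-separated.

P1 → West (d²=8.50)
P2 → Inner (d²=47.21)
P3 → South (d²=29.60)
P4 → Upper (d²=34.34)
P5 → North (d²=24.05)
P6 → Mid (d²=60.84)
P7 → West (d²=50.69)

West, Inner, South, Upper, North, Mid, West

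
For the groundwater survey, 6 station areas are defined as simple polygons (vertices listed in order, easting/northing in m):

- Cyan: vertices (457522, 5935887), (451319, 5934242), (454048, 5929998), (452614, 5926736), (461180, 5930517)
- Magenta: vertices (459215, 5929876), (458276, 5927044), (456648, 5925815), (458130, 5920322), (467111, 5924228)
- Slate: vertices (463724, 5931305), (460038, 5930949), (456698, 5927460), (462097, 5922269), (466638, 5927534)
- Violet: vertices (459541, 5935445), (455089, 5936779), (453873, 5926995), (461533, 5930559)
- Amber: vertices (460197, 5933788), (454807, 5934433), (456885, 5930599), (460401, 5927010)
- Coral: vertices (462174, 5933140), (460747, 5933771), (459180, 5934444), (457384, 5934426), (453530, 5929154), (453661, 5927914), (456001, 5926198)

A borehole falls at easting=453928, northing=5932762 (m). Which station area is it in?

Cyan

Cast a ray rightward from (453928, 5932762). For each polygon, the edges (by vertex number in listed order) whose endpoints lie on opposite sides of northing = 5932762, where each meets that height, and whether that is right or left of the point:
Cyan: 2–3 at easting≈452270.7 (left), 5–1 at easting≈459650.7 (right) → 1 crossing.
Magenta: no edge straddles that height → 0 crossings.
Slate: no edge straddles that height → 0 crossings.
Violet: 2–3 at easting≈454589.7 (right), 4–1 at easting≈460634.8 (right) → 2 crossings.
Amber: 2–3 at easting≈455712.7 (right), 4–1 at easting≈460227.9 (right) → 2 crossings.
Coral: 4–5 at easting≈456167.6 (right), 7–1 at easting≈461837.9 (right) → 2 crossings.
Only Cyan has an odd count, so the point is inside Cyan.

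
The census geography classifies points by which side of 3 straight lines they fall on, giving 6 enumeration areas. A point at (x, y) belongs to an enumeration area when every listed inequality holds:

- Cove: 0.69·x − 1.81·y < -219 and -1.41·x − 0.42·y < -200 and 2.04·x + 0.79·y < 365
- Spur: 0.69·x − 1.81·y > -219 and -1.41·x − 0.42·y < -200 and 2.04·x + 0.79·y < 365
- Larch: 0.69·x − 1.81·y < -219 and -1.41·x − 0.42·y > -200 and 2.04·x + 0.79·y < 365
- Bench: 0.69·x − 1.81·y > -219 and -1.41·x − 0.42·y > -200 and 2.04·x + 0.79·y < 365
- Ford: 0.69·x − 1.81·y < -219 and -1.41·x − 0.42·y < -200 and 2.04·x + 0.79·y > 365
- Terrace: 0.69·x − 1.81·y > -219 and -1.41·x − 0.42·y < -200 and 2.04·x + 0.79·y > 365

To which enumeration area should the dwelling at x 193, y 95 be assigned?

0.69·193 − 1.81·95 = -38.780, which is > -219
-1.41·193 − 0.42·95 = -312.030, which is < -200
2.04·193 + 0.79·95 = 468.770, which is > 365
This sign pattern matches Terrace.

Terrace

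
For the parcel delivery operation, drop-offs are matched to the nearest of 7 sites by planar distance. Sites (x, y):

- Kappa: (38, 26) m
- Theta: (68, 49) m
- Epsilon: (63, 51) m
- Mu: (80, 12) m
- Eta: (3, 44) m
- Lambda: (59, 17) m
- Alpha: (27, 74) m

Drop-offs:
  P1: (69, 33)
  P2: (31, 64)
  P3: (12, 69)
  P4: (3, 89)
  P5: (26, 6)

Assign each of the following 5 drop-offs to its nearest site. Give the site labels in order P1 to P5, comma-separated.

P1 → Theta (d²=257.00)
P2 → Alpha (d²=116.00)
P3 → Alpha (d²=250.00)
P4 → Alpha (d²=801.00)
P5 → Kappa (d²=544.00)

Theta, Alpha, Alpha, Alpha, Kappa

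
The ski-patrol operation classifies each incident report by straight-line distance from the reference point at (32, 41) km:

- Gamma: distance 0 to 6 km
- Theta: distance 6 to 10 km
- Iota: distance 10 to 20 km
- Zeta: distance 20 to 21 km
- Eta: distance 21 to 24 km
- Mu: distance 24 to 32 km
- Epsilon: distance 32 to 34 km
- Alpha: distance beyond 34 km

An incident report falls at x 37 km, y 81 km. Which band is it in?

Distance = √((37−32)² + (81−41)²) = √(25.000 + 1600.000) = 40.311 km.
34 ≤ 40.311 < ∞ → Alpha.

Alpha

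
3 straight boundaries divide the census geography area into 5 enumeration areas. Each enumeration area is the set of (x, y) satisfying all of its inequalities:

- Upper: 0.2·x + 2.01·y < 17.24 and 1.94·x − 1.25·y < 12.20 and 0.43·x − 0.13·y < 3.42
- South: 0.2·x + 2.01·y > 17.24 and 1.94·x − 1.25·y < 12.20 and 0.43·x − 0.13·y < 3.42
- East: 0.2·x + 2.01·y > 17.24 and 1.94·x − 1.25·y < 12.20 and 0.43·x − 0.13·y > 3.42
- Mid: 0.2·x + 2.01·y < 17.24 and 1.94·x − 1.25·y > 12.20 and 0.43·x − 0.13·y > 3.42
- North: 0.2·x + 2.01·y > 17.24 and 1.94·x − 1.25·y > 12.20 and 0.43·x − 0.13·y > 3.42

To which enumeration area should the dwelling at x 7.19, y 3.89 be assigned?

Upper

0.2·7.19 + 2.01·3.89 = 9.257, which is < 17.24
1.94·7.19 − 1.25·3.89 = 9.086, which is < 12.20
0.43·7.19 − 0.13·3.89 = 2.586, which is < 3.42
This sign pattern matches Upper.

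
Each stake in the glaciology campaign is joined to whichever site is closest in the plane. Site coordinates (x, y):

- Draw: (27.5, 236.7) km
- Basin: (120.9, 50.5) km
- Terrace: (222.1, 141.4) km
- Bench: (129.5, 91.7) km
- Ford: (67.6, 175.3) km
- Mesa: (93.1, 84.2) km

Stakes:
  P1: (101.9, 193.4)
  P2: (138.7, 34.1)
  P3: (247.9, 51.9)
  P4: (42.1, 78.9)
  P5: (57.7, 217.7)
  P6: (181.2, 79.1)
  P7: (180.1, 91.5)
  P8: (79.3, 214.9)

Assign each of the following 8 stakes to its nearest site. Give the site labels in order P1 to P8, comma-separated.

P1 → Ford (d²=1504.10)
P2 → Basin (d²=585.80)
P3 → Terrace (d²=8675.89)
P4 → Mesa (d²=2629.09)
P5 → Draw (d²=1273.04)
P6 → Bench (d²=2831.65)
P7 → Bench (d²=2560.40)
P8 → Ford (d²=1705.05)

Ford, Basin, Terrace, Mesa, Draw, Bench, Bench, Ford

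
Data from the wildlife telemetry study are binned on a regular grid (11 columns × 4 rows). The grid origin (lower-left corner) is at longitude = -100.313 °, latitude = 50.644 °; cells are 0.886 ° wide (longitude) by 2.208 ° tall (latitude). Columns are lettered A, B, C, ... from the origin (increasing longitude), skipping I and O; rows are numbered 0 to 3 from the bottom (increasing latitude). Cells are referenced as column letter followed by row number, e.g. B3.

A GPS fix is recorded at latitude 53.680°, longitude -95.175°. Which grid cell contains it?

Column index: ⌊(-95.175 − -100.313) / 0.886⌋ = ⌊5.799⌋ = 5 → column F
Row offset from origin: ⌊(53.680 − 50.644) / 2.208⌋ = ⌊1.375⌋ = 1 → row 1

F1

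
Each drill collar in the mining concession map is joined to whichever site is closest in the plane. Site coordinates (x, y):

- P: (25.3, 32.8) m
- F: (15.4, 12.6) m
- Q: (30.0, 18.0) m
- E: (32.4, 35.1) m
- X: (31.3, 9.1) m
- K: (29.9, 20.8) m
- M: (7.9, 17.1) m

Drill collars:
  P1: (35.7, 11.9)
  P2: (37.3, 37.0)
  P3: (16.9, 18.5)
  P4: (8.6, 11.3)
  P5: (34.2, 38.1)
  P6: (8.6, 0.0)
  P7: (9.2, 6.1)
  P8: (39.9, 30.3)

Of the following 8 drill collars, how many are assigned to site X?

1

P1 → X
P2 → E
P3 → F
P4 → M
P5 → E
P6 → F
P7 → F
P8 → E
1 of the 8 goes to X.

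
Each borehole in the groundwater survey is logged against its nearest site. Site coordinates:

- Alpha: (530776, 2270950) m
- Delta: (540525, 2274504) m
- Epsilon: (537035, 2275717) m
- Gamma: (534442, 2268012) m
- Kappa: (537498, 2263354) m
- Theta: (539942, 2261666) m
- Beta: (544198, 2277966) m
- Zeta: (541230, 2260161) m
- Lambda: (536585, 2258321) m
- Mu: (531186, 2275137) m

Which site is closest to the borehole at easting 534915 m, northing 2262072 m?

Squared distances to each site:
Alpha: 95950205.000; Delta: 186026724.000; Epsilon: 190680425.000; Gamma: 35507329.000; Kappa: 8315413.000; Theta: 25435565.000; Beta: 338793325.000; Zeta: 43531146.000; Lambda: 16858901.000; Mu: 184599666.000.
Minimum at Kappa.

Kappa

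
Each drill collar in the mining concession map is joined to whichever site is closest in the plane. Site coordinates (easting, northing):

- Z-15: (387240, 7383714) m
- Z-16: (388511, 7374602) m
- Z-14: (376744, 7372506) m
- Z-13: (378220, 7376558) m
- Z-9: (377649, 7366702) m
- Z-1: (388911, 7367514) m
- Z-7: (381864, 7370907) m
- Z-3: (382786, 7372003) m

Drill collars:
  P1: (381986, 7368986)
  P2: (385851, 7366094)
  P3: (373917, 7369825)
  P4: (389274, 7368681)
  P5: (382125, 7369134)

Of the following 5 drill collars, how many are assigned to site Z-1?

2

P1 → Z-7
P2 → Z-1
P3 → Z-14
P4 → Z-1
P5 → Z-7
2 of the 5 go to Z-1.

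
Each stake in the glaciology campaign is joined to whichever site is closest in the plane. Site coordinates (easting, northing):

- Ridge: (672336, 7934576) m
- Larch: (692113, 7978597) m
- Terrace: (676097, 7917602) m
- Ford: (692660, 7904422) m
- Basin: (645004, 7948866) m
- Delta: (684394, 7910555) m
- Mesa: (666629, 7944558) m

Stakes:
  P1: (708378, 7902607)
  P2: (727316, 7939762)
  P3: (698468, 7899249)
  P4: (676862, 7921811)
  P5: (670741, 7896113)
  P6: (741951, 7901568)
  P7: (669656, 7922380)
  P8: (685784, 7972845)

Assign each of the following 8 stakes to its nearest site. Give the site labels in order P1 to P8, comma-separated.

P1 → Ford (d²=250349749.00)
P2 → Ford (d²=2449953936.00)
P3 → Ford (d²=60492793.00)
P4 → Terrace (d²=18300906.00)
P5 → Delta (d²=394975773.00)
P6 → Ford (d²=2437747997.00)
P7 → Terrace (d²=64315765.00)
P8 → Larch (d²=73141745.00)

Ford, Ford, Ford, Terrace, Delta, Ford, Terrace, Larch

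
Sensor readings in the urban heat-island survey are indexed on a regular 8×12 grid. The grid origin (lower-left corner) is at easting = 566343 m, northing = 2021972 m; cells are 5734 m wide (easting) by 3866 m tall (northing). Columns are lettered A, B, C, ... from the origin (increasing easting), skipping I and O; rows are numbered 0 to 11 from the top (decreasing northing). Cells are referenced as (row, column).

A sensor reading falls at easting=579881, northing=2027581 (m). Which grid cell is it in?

Column index: ⌊(579881 − 566343) / 5734⌋ = ⌊2.361⌋ = 2 → column C
Row offset from origin: ⌊(2027581 − 2021972) / 3866⌋ = ⌊1.451⌋ = 1 → row 10 (counted from top)

(10, C)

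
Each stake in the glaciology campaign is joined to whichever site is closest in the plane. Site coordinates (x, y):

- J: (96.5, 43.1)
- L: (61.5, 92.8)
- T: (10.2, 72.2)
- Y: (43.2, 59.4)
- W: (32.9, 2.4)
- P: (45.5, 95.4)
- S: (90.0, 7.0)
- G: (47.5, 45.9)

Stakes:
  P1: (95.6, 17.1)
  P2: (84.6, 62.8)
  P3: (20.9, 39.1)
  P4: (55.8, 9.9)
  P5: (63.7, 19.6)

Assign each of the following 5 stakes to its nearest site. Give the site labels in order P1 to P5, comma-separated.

P1 → S (d²=133.37)
P2 → J (d²=529.70)
P3 → G (d²=753.80)
P4 → W (d²=580.66)
P5 → S (d²=850.45)

S, J, G, W, S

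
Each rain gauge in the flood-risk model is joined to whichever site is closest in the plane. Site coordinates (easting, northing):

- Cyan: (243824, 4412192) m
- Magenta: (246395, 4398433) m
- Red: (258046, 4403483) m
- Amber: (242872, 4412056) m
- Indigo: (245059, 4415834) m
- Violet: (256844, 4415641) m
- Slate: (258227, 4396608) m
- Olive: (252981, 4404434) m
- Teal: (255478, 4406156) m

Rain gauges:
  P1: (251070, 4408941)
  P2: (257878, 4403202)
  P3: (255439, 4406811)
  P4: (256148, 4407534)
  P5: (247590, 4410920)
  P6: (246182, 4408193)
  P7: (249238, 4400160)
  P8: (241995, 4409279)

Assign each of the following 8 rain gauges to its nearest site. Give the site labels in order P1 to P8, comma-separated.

Olive, Red, Teal, Teal, Cyan, Cyan, Magenta, Amber

P1 → Olive (d²=23964970.00)
P2 → Red (d²=107185.00)
P3 → Teal (d²=430546.00)
P4 → Teal (d²=2347784.00)
P5 → Cyan (d²=15800740.00)
P6 → Cyan (d²=21552165.00)
P7 → Magenta (d²=11065178.00)
P8 → Amber (d²=8480858.00)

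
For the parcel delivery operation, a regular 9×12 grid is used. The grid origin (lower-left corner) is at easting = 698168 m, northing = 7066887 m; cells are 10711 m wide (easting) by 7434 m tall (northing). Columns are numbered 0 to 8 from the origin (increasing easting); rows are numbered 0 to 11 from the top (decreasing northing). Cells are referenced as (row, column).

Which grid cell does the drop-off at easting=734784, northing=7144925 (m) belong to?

(1, 3)

Column index: ⌊(734784 − 698168) / 10711⌋ = ⌊3.419⌋ = 3
Row offset from origin: ⌊(7144925 − 7066887) / 7434⌋ = ⌊10.497⌋ = 10 → row 1 (counted from top)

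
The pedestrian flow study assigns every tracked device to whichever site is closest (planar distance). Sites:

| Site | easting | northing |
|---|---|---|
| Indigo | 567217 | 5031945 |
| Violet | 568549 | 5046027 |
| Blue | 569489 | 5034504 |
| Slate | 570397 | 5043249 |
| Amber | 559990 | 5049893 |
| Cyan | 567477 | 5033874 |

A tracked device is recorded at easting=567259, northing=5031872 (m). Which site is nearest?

Squared distances to each site:
Indigo: 7093.000; Violet: 202028125.000; Blue: 11900324.000; Slate: 139283173.000; Amber: 377594802.000; Cyan: 4055528.000.
Minimum at Indigo.

Indigo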